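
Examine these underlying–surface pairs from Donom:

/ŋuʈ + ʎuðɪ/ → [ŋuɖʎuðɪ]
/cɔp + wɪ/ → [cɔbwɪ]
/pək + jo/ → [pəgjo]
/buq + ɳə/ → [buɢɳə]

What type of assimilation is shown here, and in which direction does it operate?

regressive voicing assimilation

Comparing underlying and surface forms, /ʈ/ → [ɖ] is the alternation; the neighbouring /ʎ/ is constant.
/ʈ/ is voiceless while /ʎ/ is voiced; the output [ɖ] is voiced, matching the trigger — so the feature that spreads is voicing.
Place and manner are unchanged, so the assimilation is partial, not total.
Checking the remaining alternations: /p/ → [b] before /w/ (voiceless → voiced, matching voiced); /k/ → [g] before /j/ (voiceless → voiced, matching voiced); /q/ → [ɢ] before /ɳ/ (voiceless → voiced, matching voiced) — only voicing changes, and always toward the following segment.
Since the segment that changes precedes the conditioning segment, the assimilation is regressive.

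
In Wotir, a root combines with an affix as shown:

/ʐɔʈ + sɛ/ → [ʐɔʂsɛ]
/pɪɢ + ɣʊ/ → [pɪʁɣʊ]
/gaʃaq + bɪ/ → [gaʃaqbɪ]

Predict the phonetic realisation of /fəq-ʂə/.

[fəχʂə]

The data show regressive manner assimilation: /ʈ/ → [ʂ] before /s/; /ɢ/ → [ʁ] before /ɣ/. In each pair only manner changes, matching the following consonant, while place and voice stay constant.
Nothing changes in [gaʃaqbɪ]: there the adjacent consonants already agree in manner (/q/ and /b/ are both stops), so this form is consistent with the same rule.
The rule targets /q/ (voiceless uvular stop), which sits before the trigger /ʂ/ (fricative).
Changing only its manner to fricative gives [χ] — the voiceless uvular fricative.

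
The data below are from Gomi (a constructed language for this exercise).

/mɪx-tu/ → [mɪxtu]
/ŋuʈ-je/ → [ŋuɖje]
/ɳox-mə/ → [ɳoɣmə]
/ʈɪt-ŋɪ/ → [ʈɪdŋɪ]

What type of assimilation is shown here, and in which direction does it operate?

The segment that alternates is /ʈ/, which surfaces as [ɖ] when adjacent to /j/.
The change voiceless → voiced matches the voicing of the following /j/, identifying this as voicing assimilation.
Place and manner are unchanged, so the assimilation is partial, not total.
The same holds elsewhere in the data: /x/ → [ɣ] before /m/ (voiceless → voiced, matching voiced); /t/ → [d] before /ŋ/ (voiceless → voiced, matching voiced) — only voicing changes, and always toward the following segment.
No alternation appears in [mɪxtu]: there the adjacent consonants already agree in voicing (/x/ and /t/ are both voiceless), so this form is consistent with the same rule.
The trigger is the following segment, so the direction is regressive (anticipatory).

regressive voicing assimilation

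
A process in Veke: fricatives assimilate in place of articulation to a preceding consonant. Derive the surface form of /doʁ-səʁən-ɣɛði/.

[doʁχəʁənzɛði]

The rule targets /s/ (voiceless alveolar fricative), which sits after the trigger /ʁ/ (uvular).
Changing only its place to uvular gives [χ] — the voiceless uvular fricative.
The same rule applies at the second boundary: /ɣ/ → [z] next to /n/.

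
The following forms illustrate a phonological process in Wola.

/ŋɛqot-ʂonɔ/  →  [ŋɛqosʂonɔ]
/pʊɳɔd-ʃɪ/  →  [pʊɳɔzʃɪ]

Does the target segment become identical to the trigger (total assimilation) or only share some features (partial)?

Comparing underlying and surface forms, /t/ → [s] is the alternation; the neighbouring /ʂ/ is constant.
The change stop → fricative matches the manner of the following /ʂ/, identifying this as manner assimilation.
Place and voice are unchanged, so the assimilation is partial, not total.
Checking the remaining alternation: /d/ → [z] before /ʃ/ (stop → fricative, matching a fricative) — only manner changes, and always toward the following segment.

partial assimilation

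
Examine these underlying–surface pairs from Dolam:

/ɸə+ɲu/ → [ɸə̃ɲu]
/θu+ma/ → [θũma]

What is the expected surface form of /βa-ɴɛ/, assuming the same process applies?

The data show regressive nasality assimilation (vowel nasalisation): /ə/ → [ə̃] before /ɲ/; /u/ → [ũ] before /m/ — a vowel is nasalised by an immediately following nasal consonant.
/a/ sits next to the nasal /ɴ/ and is therefore nasalised to [ã].

[βãɴɛ]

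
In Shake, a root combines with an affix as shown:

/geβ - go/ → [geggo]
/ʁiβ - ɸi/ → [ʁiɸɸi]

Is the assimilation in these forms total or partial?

The segment that alternates is /β/, which surfaces as [g] when adjacent to /g/.
The output [g] is identical to the trigger /g/ — every feature (place, manner, voicing) has been copied — so this is total assimilation.
The other form behaves the same way: /β/ → [ɸ] before /ɸ/ — in each case the output is a copy of the following consonant.

total assimilation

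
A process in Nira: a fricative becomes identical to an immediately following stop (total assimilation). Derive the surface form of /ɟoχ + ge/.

[ɟogge]

/χ/ is the segment targeted by the rule; it sits immediately before /g/, so it assimilates completely and surfaces as [g].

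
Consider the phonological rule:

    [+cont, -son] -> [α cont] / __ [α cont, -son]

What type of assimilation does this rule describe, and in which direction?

regressive manner assimilation

The shared variable α links the value of [cont] on the target to that of the neighbouring obstruent. [cont] distinguishes stops from fricatives — a manner-of-articulation feature — so this is manner assimilation.
Since the environment is written after the underscore, the trigger follows the target; the direction is regressive.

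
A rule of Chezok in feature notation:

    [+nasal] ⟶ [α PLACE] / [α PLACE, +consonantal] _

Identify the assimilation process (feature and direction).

The shared variable α links the value of the place features (abbreviated [PLACE]) on the target to the same value on the neighbouring segment, so place is the feature that assimilates.
Since the environment is written before the underscore, the trigger precedes the target; the direction is progressive.

progressive place assimilation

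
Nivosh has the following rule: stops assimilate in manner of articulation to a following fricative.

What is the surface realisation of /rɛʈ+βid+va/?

[rɛʂβizva]

The rule targets /ʈ/ (voiceless retroflex stop), which sits before the trigger /β/ (fricative).
A voiceless retroflex fricative is [ʂ], so the surface segment is [ʂ].
The same rule applies at the second boundary: /d/ → [z] next to /v/.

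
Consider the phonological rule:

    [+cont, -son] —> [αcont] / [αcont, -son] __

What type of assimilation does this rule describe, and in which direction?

progressive manner assimilation

The shared variable α links the value of [cont] on the target to that of the neighbouring obstruent. [cont] distinguishes stops from fricatives — a manner-of-articulation feature — so this is manner assimilation.
Since the environment is written before the underscore, the trigger precedes the target; the direction is progressive.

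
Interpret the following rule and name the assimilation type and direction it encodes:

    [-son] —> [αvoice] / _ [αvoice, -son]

regressive voicing assimilation

The shared variable α links the value of [voice] on the target to the same value on the neighbouring segment, so voicing is the feature that assimilates.
The conditioning segment sits to the right of the focus bar, meaning the trigger follows the segment that changes — regressive assimilation.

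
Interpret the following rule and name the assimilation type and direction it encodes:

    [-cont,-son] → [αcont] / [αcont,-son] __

progressive manner assimilation

The rule copies [cont] (continuancy) from the environment onto the target stops; since [±cont] encodes the stop/fricative manner contrast, the assimilating dimension is manner.
Since the environment is written before the underscore, the trigger precedes the target; the direction is progressive.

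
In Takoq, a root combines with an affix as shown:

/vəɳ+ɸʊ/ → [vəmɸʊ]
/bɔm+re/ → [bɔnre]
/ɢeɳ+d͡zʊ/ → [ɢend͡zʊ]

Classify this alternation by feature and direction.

regressive place assimilation

The segment that alternates is /ɳ/, which surfaces as [m] when adjacent to /ɸ/.
/ɳ/ is retroflex while /ɸ/ is bilabial; the output [m] is bilabial, matching the trigger — so the feature that spreads is place.
Manner and voice are unchanged, so the assimilation is partial, not total.
The other alternating forms pattern the same way: /m/ → [n] before /r/ (bilabial → alveolar, matching alveolar); /ɳ/ → [n] before /d͡z/ (retroflex → alveolar, matching alveolar) — only place changes, and always toward the following segment.
Since the segment that changes precedes the conditioning segment, the assimilation is regressive.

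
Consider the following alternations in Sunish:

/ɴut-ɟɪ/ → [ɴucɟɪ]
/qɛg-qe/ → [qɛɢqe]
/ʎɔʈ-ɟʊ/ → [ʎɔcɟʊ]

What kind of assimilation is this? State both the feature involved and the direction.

The segment that alternates is /t/, which surfaces as [c] when adjacent to /ɟ/.
/t/ is alveolar while /ɟ/ is palatal; the output [c] is palatal, matching the trigger — so the feature that spreads is place.
Manner and voice are unchanged, so the assimilation is partial, not total.
The same holds elsewhere in the data: /g/ → [ɢ] before /q/ (velar → uvular, matching uvular); /ʈ/ → [c] before /ɟ/ (retroflex → palatal, matching palatal) — only place changes, and always toward the following segment.
The trigger is the following segment, so the direction is regressive (anticipatory).

regressive place assimilation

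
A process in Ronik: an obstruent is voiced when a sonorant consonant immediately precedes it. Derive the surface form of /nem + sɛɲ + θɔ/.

[nemzɛɲðɔ]

The rule targets /s/ (voiceless alveolar fricative), which sits after the trigger /m/ (voiced).
A voiced alveolar fricative is [z], so the surface segment is [z].
The same rule applies at the second boundary: /θ/ → [ð] next to /ɲ/.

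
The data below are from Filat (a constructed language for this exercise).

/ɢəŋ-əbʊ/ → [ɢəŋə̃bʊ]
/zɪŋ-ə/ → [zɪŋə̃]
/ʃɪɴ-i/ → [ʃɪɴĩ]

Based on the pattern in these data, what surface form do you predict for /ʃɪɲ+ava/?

The data show progressive nasality assimilation (vowel nasalisation): /ə/ → [ə̃] after /ŋ/; /i/ → [ĩ] after /ɴ/ — a vowel is nasalised by an immediately preceding nasal consonant.
/a/ sits next to the nasal /ɲ/ and is therefore nasalised to [ã].

[ʃɪɲãva]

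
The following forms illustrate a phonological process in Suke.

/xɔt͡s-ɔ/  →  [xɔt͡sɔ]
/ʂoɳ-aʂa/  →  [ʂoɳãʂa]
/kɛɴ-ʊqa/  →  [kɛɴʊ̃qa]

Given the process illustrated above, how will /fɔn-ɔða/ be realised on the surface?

[fɔnɔ̃ða]

The data show progressive nasality assimilation (vowel nasalisation): /a/ → [ã] after /ɳ/; /ʊ/ → [ʊ̃] after /ɴ/ — a vowel is nasalised by an immediately preceding nasal consonant.
No change occurs in [xɔt͡sɔ] because the vowel at the boundary is adjacent to an oral consonant, not a nasal (/ɔ/ next to /t͡s/).
/ɔ/ sits next to the nasal /n/ and is therefore nasalised to [ɔ̃].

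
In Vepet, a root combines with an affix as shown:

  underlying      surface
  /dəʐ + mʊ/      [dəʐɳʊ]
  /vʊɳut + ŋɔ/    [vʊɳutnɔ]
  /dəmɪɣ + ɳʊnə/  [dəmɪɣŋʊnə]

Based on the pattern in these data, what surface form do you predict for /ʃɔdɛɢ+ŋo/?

The data show progressive place assimilation: /m/ → [ɳ] after /ʐ/; /ŋ/ → [n] after /t/; /ɳ/ → [ŋ] after /ɣ/. In each pair only place changes, matching the preceding consonant, while manner and voice stay constant.
/ŋ/ is a voiced velar nasal. The preceding trigger /ɢ/ is uvular, so /ŋ/ must become uvular as well.
A voiced uvular nasal is [ɴ], so the surface segment is [ɴ].

[ʃɔdɛɢɴo]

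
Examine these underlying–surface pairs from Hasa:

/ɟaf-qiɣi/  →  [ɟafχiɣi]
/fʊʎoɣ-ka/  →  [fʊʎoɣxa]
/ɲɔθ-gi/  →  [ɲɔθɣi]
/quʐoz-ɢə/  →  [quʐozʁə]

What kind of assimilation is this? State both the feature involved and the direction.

progressive manner assimilation

Comparing underlying and surface forms, /q/ → [χ] is the alternation; the neighbouring /f/ is constant.
The change stop → fricative matches the manner of the preceding /f/, identifying this as manner assimilation.
Place and voice are unchanged, so the assimilation is partial, not total.
The same holds elsewhere in the data: /k/ → [x] after /ɣ/ (stop → fricative, matching a fricative); /g/ → [ɣ] after /θ/ (stop → fricative, matching a fricative); /ɢ/ → [ʁ] after /z/ (stop → fricative, matching a fricative) — only manner changes, and always toward the preceding segment.
The trigger is the preceding segment, so the direction is progressive (perseverative).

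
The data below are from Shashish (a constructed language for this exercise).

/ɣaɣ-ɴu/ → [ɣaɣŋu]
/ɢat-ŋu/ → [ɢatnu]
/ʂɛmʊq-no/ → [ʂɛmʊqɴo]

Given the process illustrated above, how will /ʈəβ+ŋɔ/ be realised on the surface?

[ʈəβmɔ]

The data show progressive place assimilation: /ɴ/ → [ŋ] after /ɣ/; /ŋ/ → [n] after /t/; /n/ → [ɴ] after /q/. In each pair only place changes, matching the preceding consonant, while manner and voice stay constant.
The rule targets /ŋ/ (voiced velar nasal), which sits after the trigger /β/ (bilabial).
A voiced bilabial nasal is [m], so the surface segment is [m].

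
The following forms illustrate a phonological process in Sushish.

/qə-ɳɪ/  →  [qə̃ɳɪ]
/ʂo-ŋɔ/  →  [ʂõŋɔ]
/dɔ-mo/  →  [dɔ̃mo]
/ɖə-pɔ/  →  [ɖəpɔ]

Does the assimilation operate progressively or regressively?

The vowel /ə/ surfaces as nasalised [ə̃] next to the following nasal /ɳ/ — it has acquired the [+nasal] feature of its neighbour.
Likewise in the remaining data: /o/ → [õ] before /ŋ/; /ɔ/ → [ɔ̃] before /m/ — each time a vowel is nasalised next to a following nasal.
No change occurs in [ɖəpɔ] because the vowel at the boundary is adjacent to an oral consonant, not a nasal (/ə/ next to /p/).
Because the conditioning nasal is to the right of the vowel that changes, the process is regressive (anticipatory).

regressive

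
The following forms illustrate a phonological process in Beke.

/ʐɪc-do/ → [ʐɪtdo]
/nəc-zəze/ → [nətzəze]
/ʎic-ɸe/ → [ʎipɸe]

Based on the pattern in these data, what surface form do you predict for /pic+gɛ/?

[pikgɛ]

The data show regressive place assimilation: /c/ → [t] before /d/; /c/ → [t] before /z/; /c/ → [p] before /ɸ/. In each pair only place changes, matching the following consonant, while manner and voice stay constant.
/c/ is a voiceless palatal stop. The following trigger /g/ is velar, so /c/ must become velar as well.
Changing only its place to velar gives [k] — the voiceless velar stop.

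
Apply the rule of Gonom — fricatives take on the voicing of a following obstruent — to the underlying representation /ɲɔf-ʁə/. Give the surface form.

[ɲɔvʁə]

The rule targets /f/ (voiceless labiodental fricative), which sits before the trigger /ʁ/ (voiced).
Changing only its voicing to voiced gives [v] — the voiced labiodental fricative.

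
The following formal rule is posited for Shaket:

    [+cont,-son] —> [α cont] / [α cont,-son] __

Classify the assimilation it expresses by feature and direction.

The rule copies [cont] (continuancy) from the environment onto the target fricatives; since [±cont] encodes the stop/fricative manner contrast, the assimilating dimension is manner.
The conditioning segment sits to the left of the focus bar, meaning the trigger precedes the segment that changes — progressive assimilation.

progressive manner assimilation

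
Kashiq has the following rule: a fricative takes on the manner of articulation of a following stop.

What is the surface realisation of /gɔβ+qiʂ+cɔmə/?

/β/ is a voiced bilabial fricative. The following trigger /q/ is a stop, so /β/ must become a stop as well.
The voiced bilabial stop is [b], so /β/ → [b].
At the second juncture, /ʂ/ likewise becomes [ʈ] adjacent to /c/.

[gɔbqiʈcɔmə]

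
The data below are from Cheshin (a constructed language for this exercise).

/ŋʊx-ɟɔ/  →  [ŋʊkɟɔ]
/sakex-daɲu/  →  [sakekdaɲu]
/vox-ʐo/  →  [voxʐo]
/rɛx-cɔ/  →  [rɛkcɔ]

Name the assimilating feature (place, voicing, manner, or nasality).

manner

Comparing underlying and surface forms, /x/ → [k] is the alternation; the neighbouring /ɟ/ is constant.
The change fricative → stop matches the manner of the following /ɟ/, identifying this as manner assimilation.
The same holds elsewhere in the data: /x/ → [k] before /d/ (fricative → stop, matching a stop); /x/ → [k] before /c/ (fricative → stop, matching a stop) — only manner changes, and always toward the following segment.
Nothing changes in [voxʐo]: there the adjacent consonants already agree in manner (/x/ and /ʐ/ are both fricatives), so this form is consistent with the same rule.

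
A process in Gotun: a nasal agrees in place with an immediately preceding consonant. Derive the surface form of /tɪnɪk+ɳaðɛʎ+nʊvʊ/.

[tɪnɪkŋaðɛʎɲʊvʊ]

/ɳ/ is a voiced retroflex nasal. The preceding trigger /k/ is velar, so /ɳ/ must become velar as well.
A voiced velar nasal is [ŋ], so the surface segment is [ŋ].
The same rule applies at the second boundary: /n/ → [ɲ] next to /ʎ/.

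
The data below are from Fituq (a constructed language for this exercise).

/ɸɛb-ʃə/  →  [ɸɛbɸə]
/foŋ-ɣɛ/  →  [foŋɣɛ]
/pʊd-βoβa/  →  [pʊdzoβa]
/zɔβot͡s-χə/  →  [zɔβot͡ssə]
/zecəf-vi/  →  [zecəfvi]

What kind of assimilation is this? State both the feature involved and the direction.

progressive place assimilation

The segment that alternates is /ʃ/, which surfaces as [ɸ] when adjacent to /b/.
/ʃ/ is postalveolar while /b/ is bilabial; the output [ɸ] is bilabial, matching the trigger — so the feature that spreads is place.
Manner and voice are unchanged, so the assimilation is partial, not total.
Checking the remaining alternations: /β/ → [z] after /d/ (bilabial → alveolar, matching alveolar); /χ/ → [s] after /t͡s/ (uvular → alveolar, matching alveolar) — only place changes, and always toward the preceding segment.
Nothing changes in [foŋɣɛ], [zecəfvi]: there the adjacent consonants already agree in place (/ɣ/ and /ŋ/ are both velar; /v/ and /f/ are both labiodental), so these forms are consistent with the same rule.
The trigger is the preceding segment, so the direction is progressive (perseverative).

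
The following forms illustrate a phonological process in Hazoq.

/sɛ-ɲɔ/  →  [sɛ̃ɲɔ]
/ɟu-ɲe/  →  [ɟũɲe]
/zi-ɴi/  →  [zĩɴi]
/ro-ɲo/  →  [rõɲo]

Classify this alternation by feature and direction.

regressive nasality assimilation (vowel nasalisation)

The vowel /ɛ/ surfaces as nasalised [ɛ̃] next to the following nasal /ɲ/ — it has acquired the [+nasal] feature of its neighbour.
Likewise in the remaining data: /u/ → [ũ] before /ɲ/; /i/ → [ĩ] before /ɴ/; /o/ → [õ] before /ɲ/ — each time a vowel is nasalised next to a following nasal.
Because the conditioning nasal is to the right of the vowel that changes, the process is regressive (anticipatory).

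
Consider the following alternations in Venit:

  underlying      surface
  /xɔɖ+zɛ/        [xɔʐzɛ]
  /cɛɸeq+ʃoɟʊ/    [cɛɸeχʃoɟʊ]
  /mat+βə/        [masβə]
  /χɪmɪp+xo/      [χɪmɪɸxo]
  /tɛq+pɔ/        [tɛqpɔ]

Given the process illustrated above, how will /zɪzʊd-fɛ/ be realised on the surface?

The data show regressive manner assimilation: /ɖ/ → [ʐ] before /z/; /q/ → [χ] before /ʃ/; /t/ → [s] before /β/; /p/ → [ɸ] before /x/. In each pair only manner changes, matching the following consonant, while place and voice stay constant.
Nothing changes in [tɛqpɔ]: there the adjacent consonants already agree in manner (/q/ and /p/ are both stops), so this form is consistent with the same rule.
The rule targets /d/ (voiced alveolar stop), which sits before the trigger /f/ (fricative).
The voiced alveolar fricative is [z], so /d/ → [z].

[zɪzʊzfɛ]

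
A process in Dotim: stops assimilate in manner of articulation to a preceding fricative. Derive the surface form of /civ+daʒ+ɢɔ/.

[civzaʒʁɔ]

/d/ is a voiced alveolar stop. The preceding trigger /v/ is a fricative, so /d/ must become a fricative as well.
The voiced alveolar fricative is [z], so /d/ → [z].
At the second juncture, /ɢ/ likewise becomes [ʁ] adjacent to /ʒ/.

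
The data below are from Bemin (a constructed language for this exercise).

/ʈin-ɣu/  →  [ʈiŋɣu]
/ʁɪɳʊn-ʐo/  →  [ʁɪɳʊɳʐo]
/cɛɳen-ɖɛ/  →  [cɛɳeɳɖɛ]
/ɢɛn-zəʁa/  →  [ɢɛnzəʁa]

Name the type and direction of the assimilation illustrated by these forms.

regressive place assimilation

Underlying /n/ is realised as [ŋ] next to /ɣ/; /ɣ/ itself does not change.
/n/ is alveolar while /ɣ/ is velar; the output [ŋ] is velar, matching the trigger — so the feature that spreads is place.
Manner and voice are unchanged, so the assimilation is partial, not total.
Checking the remaining alternations: /n/ → [ɳ] before /ʐ/ (alveolar → retroflex, matching retroflex); /n/ → [ɳ] before /ɖ/ (alveolar → retroflex, matching retroflex) — only place changes, and always toward the following segment.
No alternation appears in [ɢɛnzəʁa]: there the adjacent consonants already agree in place (/n/ and /z/ are both alveolar), so this form is consistent with the same rule.
Since the segment that changes precedes the conditioning segment, the assimilation is regressive.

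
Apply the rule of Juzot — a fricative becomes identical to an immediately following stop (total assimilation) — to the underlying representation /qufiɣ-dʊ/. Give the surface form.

[qufiddʊ]

/ɣ/ is the segment targeted by the rule; it sits immediately before /d/, so it assimilates completely and surfaces as [d].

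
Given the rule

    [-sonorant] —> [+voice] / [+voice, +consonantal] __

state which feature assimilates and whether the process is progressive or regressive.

The target ([-sonorant], obstruents) acquires [+voice] next to a voiced consonant ([+voice, +consonantal]) — it takes on the voicing of its neighbour, so the feature that spreads is voicing.
The conditioning segment sits to the left of the focus bar, meaning the trigger precedes the segment that changes — progressive assimilation.

progressive voicing assimilation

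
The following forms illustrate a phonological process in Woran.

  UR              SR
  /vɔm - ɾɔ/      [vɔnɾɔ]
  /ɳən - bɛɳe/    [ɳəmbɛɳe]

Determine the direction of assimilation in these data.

Comparing underlying and surface forms, /m/ → [n] is the alternation; the neighbouring /ɾ/ is constant.
/m/ is bilabial while /ɾ/ is alveolar; the output [n] is alveolar, matching the trigger — so the feature that spreads is place.
The same holds elsewhere in the data: /n/ → [m] before /b/ (alveolar → bilabial, matching bilabial) — only place changes, and always toward the following segment.
Since the segment that changes precedes the conditioning segment, the assimilation is regressive.

regressive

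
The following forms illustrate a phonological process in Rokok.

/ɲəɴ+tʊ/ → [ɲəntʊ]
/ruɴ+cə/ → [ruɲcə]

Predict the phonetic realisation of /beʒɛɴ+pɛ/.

[beʒɛmpɛ]

The data show regressive place assimilation: /ɴ/ → [n] before /t/; /ɴ/ → [ɲ] before /c/. In each pair only place changes, matching the following consonant, while manner and voice stay constant.
The rule targets /ɴ/ (voiced uvular nasal), which sits before the trigger /p/ (bilabial).
The voiced bilabial nasal is [m], so /ɴ/ → [m].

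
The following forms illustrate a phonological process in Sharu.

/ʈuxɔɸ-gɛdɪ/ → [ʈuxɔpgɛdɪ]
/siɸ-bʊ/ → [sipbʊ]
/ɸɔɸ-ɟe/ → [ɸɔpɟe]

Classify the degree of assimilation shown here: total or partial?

partial assimilation

The segment that alternates is /ɸ/, which surfaces as [p] when adjacent to /g/.
/ɸ/ is a fricative while /g/ is a stop; the output [p] is a stop, matching the trigger — so the feature that spreads is manner.
Place and voice are unchanged, so the assimilation is partial, not total.
The same holds elsewhere in the data: /ɸ/ → [p] before /b/ (fricative → stop, matching a stop); /ɸ/ → [p] before /ɟ/ (fricative → stop, matching a stop) — only manner changes, and always toward the following segment.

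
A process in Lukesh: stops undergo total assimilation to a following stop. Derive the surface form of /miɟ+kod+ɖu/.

/ɟ/ is the segment targeted by the rule; it sits immediately before /k/, so it assimilates completely and surfaces as [k].
The same rule applies at the second boundary: /d/ → [ɖ] next to /ɖ/.

[mikkoɖɖu]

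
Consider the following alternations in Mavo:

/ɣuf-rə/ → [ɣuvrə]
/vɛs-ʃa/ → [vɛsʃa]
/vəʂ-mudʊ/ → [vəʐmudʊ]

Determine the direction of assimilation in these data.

regressive

Comparing underlying and surface forms, /f/ → [v] is the alternation; the neighbouring /r/ is constant.
/f/ is voiceless while /r/ is voiced; the output [v] is voiced, matching the trigger — so the feature that spreads is voicing.
Checking the remaining alternation: /ʂ/ → [ʐ] before /m/ (voiceless → voiced, matching voiced) — only voicing changes, and always toward the following segment.
No alternation appears in [vɛsʃa]: there the adjacent consonants already agree in voicing (/s/ and /ʃ/ are both voiceless), so this form is consistent with the same rule.
Since the segment that changes precedes the conditioning segment, the assimilation is regressive.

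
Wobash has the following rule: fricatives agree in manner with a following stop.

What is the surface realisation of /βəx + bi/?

[βəkbi]

/x/ is a voiceless velar fricative. The following trigger /b/ is a stop, so /x/ must become a stop as well.
Changing only its manner to stop gives [k] — the voiceless velar stop.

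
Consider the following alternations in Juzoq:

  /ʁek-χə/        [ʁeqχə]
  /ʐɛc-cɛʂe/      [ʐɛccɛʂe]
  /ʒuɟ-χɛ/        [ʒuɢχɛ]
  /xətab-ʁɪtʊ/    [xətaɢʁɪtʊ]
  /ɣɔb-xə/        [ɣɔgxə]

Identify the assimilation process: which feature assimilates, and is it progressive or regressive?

regressive place assimilation

Underlying /k/ is realised as [q] next to /χ/; /χ/ itself does not change.
The change velar → uvular matches the place of the following /χ/, identifying this as place assimilation.
Manner and voice are unchanged, so the assimilation is partial, not total.
Checking the remaining alternations: /ɟ/ → [ɢ] before /χ/ (palatal → uvular, matching uvular); /b/ → [ɢ] before /ʁ/ (bilabial → uvular, matching uvular); /b/ → [g] before /x/ (bilabial → velar, matching velar) — only place changes, and always toward the following segment.
Nothing changes in [ʐɛccɛʂe]: there the adjacent consonants already agree in place (/c/ and /c/ are both palatal), so this form is consistent with the same rule.
Since the segment that changes precedes the conditioning segment, the assimilation is regressive.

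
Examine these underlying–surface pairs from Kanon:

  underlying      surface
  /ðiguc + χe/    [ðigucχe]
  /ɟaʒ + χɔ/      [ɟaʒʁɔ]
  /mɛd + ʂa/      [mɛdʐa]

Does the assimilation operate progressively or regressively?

progressive

The segment that alternates is /χ/, which surfaces as [ʁ] when adjacent to /ʒ/.
/χ/ is voiceless while /ʒ/ is voiced; the output [ʁ] is voiced, matching the trigger — so the feature that spreads is voicing.
The same holds elsewhere in the data: /ʂ/ → [ʐ] after /d/ (voiceless → voiced, matching voiced) — only voicing changes, and always toward the preceding segment.
No alternation appears in [ðigucχe]: there the adjacent consonants already agree in voicing (/χ/ and /c/ are both voiceless), so this form is consistent with the same rule.
The trigger is the preceding segment, so the direction is progressive (perseverative).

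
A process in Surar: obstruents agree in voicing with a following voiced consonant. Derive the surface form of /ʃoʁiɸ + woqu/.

[ʃoʁiβwoqu]

The rule targets /ɸ/ (voiceless bilabial fricative), which sits before the trigger /w/ (voiced).
The voiced bilabial fricative is [β], so /ɸ/ → [β].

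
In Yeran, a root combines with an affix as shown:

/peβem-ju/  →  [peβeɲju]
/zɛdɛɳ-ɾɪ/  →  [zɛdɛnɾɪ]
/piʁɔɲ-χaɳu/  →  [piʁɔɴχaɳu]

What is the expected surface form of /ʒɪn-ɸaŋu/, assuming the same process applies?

[ʒɪmɸaŋu]

The data show regressive place assimilation: /m/ → [ɲ] before /j/; /ɳ/ → [n] before /ɾ/; /ɲ/ → [ɴ] before /χ/. In each pair only place changes, matching the following consonant, while manner and voice stay constant.
/n/ is a voiced alveolar nasal. The following trigger /ɸ/ is bilabial, so /n/ must become bilabial as well.
The voiced bilabial nasal is [m], so /n/ → [m].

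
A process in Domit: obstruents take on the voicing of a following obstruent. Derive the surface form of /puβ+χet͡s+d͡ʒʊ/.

[puɸχed͡zd͡ʒʊ]

The rule targets /β/ (voiced bilabial fricative), which sits before the trigger /χ/ (voiceless).
Changing only its voicing to voiceless gives [ɸ] — the voiceless bilabial fricative.
At the second juncture, /t͡s/ likewise becomes [d͡z] adjacent to /d͡ʒ/.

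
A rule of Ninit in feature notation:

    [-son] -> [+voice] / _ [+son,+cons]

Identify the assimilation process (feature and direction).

regressive voicing assimilation

The target ([-son], obstruents) acquires [+voice] next to a sonorant consonant ([+son,+cons]) — it takes on the voicing of its neighbour, so the feature that spreads is voicing.
Since the environment is written after the underscore, the trigger follows the target; the direction is regressive.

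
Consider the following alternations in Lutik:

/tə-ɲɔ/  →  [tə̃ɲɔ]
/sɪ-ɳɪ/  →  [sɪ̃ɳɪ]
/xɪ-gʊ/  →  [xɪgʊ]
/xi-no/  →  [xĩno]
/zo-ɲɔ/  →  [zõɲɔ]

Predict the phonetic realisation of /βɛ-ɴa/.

[βɛ̃ɴa]

The data show regressive nasality assimilation (vowel nasalisation): /ə/ → [ə̃] before /ɲ/; /ɪ/ → [ɪ̃] before /ɳ/; /i/ → [ĩ] before /n/; /o/ → [õ] before /ɲ/ — a vowel is nasalised by an immediately following nasal consonant.
No change occurs in [xɪgʊ] because the vowel at the boundary is adjacent to an oral consonant, not a nasal (/ɪ/ next to /g/).
/ɛ/ sits next to the nasal /ɴ/ and is therefore nasalised to [ɛ̃].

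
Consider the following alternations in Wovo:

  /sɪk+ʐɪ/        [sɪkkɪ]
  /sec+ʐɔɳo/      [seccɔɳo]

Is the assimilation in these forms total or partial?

total assimilation

Underlying /ʐ/ is realised as [k] next to /k/; /k/ itself does not change.
The output [k] is identical to the trigger /k/ — every feature (place, manner, voicing) has been copied — so this is total assimilation.
The other form behaves the same way: /ʐ/ → [c] after /c/ — in each case the output is a copy of the preceding consonant.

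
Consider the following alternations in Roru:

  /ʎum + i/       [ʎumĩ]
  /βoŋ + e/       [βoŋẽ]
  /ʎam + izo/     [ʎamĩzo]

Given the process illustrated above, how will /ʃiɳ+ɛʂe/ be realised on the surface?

The data show progressive nasality assimilation (vowel nasalisation): /i/ → [ĩ] after /m/; /e/ → [ẽ] after /ŋ/ — a vowel is nasalised by an immediately preceding nasal consonant.
The vowel /ɛ/ is adjacent to the preceding nasal /ɳ/, so it acquires [+nasal] and surfaces as [ɛ̃].

[ʃiɳɛ̃ʂe]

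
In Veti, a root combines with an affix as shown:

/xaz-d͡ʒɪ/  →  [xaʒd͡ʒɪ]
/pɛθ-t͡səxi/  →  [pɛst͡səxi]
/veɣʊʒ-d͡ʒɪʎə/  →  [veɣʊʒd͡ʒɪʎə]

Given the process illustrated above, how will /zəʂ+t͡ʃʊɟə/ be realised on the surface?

The data show regressive place assimilation: /z/ → [ʒ] before /d͡ʒ/; /θ/ → [s] before /t͡s/. In each pair only place changes, matching the following consonant, while manner and voice stay constant.
Nothing changes in [veɣʊʒd͡ʒɪʎə]: there the adjacent consonants already agree in place (/ʒ/ and /d͡ʒ/ are both postalveolar), so this form is consistent with the same rule.
The rule targets /ʂ/ (voiceless retroflex fricative), which sits before the trigger /t͡ʃ/ (postalveolar).
The voiceless postalveolar fricative is [ʃ], so /ʂ/ → [ʃ].

[zəʃt͡ʃʊɟə]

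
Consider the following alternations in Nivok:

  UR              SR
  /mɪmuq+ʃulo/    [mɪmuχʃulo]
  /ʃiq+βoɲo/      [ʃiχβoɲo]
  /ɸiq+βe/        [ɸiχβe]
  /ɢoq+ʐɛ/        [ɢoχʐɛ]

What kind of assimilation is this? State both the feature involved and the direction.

regressive manner assimilation

Comparing underlying and surface forms, /q/ → [χ] is the alternation; the neighbouring /ʃ/ is constant.
/q/ is a stop while /ʃ/ is a fricative; the output [χ] is a fricative, matching the trigger — so the feature that spreads is manner.
Place and voice are unchanged, so the assimilation is partial, not total.
Checking the remaining alternations: /q/ → [χ] before /β/ (stop → fricative, matching a fricative); /q/ → [χ] before /ʐ/ (stop → fricative, matching a fricative) — only manner changes, and always toward the following segment.
Since the segment that changes precedes the conditioning segment, the assimilation is regressive.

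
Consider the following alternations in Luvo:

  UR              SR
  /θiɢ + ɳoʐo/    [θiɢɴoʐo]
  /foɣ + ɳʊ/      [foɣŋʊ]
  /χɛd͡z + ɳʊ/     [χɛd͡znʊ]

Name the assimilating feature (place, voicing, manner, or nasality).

place

Underlying /ɳ/ is realised as [ɴ] next to /ɢ/; /ɢ/ itself does not change.
/ɳ/ is retroflex while /ɢ/ is uvular; the output [ɴ] is uvular, matching the trigger — so the feature that spreads is place.
Checking the remaining alternations: /ɳ/ → [ŋ] after /ɣ/ (retroflex → velar, matching velar); /ɳ/ → [n] after /d͡z/ (retroflex → alveolar, matching alveolar) — only place changes, and always toward the preceding segment.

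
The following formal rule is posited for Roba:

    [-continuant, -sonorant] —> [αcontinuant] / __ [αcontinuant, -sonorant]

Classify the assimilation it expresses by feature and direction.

regressive manner assimilation

The shared variable α links the value of [continuant] on the target to that of the neighbouring obstruent. [continuant] distinguishes stops from fricatives — a manner-of-articulation feature — so this is manner assimilation.
The conditioning segment sits to the right of the focus bar, meaning the trigger follows the segment that changes — regressive assimilation.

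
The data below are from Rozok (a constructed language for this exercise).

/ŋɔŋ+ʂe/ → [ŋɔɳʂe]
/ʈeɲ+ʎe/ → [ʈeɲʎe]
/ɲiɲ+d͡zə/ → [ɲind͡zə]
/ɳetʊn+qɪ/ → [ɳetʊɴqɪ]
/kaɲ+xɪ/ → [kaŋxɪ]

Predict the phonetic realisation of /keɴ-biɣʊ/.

The data show regressive place assimilation: /ŋ/ → [ɳ] before /ʂ/; /ɲ/ → [n] before /d͡z/; /n/ → [ɴ] before /q/; /ɲ/ → [ŋ] before /x/. In each pair only place changes, matching the following consonant, while manner and voice stay constant.
Nothing changes in [ʈeɲʎe]: there the adjacent consonants already agree in place (/ɲ/ and /ʎ/ are both palatal), so this form is consistent with the same rule.
/ɴ/ is a voiced uvular nasal. The following trigger /b/ is bilabial, so /ɴ/ must become bilabial as well.
Changing only its place to bilabial gives [m] — the voiced bilabial nasal.

[kembiɣʊ]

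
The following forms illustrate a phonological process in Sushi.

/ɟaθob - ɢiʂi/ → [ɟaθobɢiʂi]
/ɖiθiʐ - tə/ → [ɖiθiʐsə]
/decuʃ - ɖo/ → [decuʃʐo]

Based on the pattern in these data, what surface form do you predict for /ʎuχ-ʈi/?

The data show progressive manner assimilation: /t/ → [s] after /ʐ/; /ɖ/ → [ʐ] after /ʃ/. In each pair only manner changes, matching the preceding consonant, while place and voice stay constant.
Nothing changes in [ɟaθobɢiʂi]: there the adjacent consonants already agree in manner (/ɢ/ and /b/ are both stops), so this form is consistent with the same rule.
/ʈ/ is a voiceless retroflex stop. The preceding trigger /χ/ is a fricative, so /ʈ/ must become a fricative as well.
The voiceless retroflex fricative is [ʂ], so /ʈ/ → [ʂ].

[ʎuχʂi]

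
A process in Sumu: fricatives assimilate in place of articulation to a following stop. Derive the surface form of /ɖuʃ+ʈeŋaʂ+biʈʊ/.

[ɖuʂʈeŋaɸbiʈʊ]

The rule targets /ʃ/ (voiceless postalveolar fricative), which sits before the trigger /ʈ/ (retroflex).
A voiceless retroflex fricative is [ʂ], so the surface segment is [ʂ].
At the second juncture, /ʂ/ likewise becomes [ɸ] adjacent to /b/.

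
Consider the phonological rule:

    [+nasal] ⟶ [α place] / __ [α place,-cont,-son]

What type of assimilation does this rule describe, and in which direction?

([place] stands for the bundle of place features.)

The shared variable α links the value of the place features (abbreviated [place]) on the target to the same value on the neighbouring segment, so place is the feature that assimilates.
Since the environment is written after the underscore, the trigger follows the target; the direction is regressive.

regressive place assimilation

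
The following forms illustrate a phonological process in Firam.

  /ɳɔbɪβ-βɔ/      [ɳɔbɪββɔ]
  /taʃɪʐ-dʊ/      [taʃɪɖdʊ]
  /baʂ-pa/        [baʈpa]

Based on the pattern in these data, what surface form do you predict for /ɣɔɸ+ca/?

[ɣɔpca]

The data show regressive manner assimilation: /ʐ/ → [ɖ] before /d/; /ʂ/ → [ʈ] before /p/. In each pair only manner changes, matching the following consonant, while place and voice stay constant.
Nothing changes in [ɳɔbɪββɔ]: there the adjacent consonants already agree in manner (/β/ and /β/ are both fricatives), so this form is consistent with the same rule.
/ɸ/ is a voiceless bilabial fricative. The following trigger /c/ is a stop, so /ɸ/ must become a stop as well.
A voiceless bilabial stop is [p], so the surface segment is [p].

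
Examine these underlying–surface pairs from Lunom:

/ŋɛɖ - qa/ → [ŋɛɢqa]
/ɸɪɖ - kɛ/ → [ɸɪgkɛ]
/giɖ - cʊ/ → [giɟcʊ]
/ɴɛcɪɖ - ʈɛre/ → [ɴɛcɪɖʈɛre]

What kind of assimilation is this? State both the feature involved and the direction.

Underlying /ɖ/ is realised as [ɢ] next to /q/; /q/ itself does not change.
/ɖ/ is retroflex while /q/ is uvular; the output [ɢ] is uvular, matching the trigger — so the feature that spreads is place.
Manner and voice are unchanged, so the assimilation is partial, not total.
The other alternating forms pattern the same way: /ɖ/ → [g] before /k/ (retroflex → velar, matching velar); /ɖ/ → [ɟ] before /c/ (retroflex → palatal, matching palatal) — only place changes, and always toward the following segment.
Nothing changes in [ɴɛcɪɖʈɛre]: there the adjacent consonants already agree in place (/ɖ/ and /ʈ/ are both retroflex), so this form is consistent with the same rule.
The trigger is the following segment, so the direction is regressive (anticipatory).

regressive place assimilation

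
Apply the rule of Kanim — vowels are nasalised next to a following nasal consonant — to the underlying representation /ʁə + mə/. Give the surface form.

The vowel /ə/ is adjacent to the following nasal /m/, so it acquires [+nasal] and surfaces as [ə̃].

[ʁə̃mə]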